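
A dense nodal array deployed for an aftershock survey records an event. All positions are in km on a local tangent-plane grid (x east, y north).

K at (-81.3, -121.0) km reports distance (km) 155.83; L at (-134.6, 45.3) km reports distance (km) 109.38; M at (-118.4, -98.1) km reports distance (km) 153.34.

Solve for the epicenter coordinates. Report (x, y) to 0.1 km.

(-27.1, 25.1)

Circle about each station: (x + 81.3)² + (y + 121.0)² = 155.83²; (x + 134.6)² + (y − 45.3)² = 109.38²; (x + 118.4)² + (y + 98.1)² = 153.34².
Subtracting pairs of circle equations eliminates x²+y² and gives linear equations (the radical axes):
-106.6 x + 332.6 y = 11237.56
-74.2 x + 45.8 y = 3161.31
Solving the 2×2 system: x ≈ -27.1, y ≈ 25.1 km.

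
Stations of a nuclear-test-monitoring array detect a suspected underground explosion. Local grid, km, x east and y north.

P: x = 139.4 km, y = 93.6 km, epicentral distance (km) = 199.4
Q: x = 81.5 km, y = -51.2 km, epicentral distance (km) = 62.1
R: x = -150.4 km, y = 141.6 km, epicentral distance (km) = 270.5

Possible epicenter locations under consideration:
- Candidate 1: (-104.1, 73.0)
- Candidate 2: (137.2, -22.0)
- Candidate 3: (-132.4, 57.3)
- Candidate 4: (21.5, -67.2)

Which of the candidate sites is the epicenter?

For each candidate, compare |candidate − station| to the reported distance:
Candidate 1: residuals P 45.0, Q 161.2, R 187.7 → max 187.7 km
Candidate 2: residuals P 83.8, Q 0.8, R 60.4 → max 83.8 km
Candidate 3: residuals P 74.8, Q 177.7, R 184.3 → max 184.3 km
Candidate 4: residuals P 0.0, Q 0.0, R 0.0 → max 0.0 km
Only Candidate 4 has all residuals ≈ 0.

Candidate 4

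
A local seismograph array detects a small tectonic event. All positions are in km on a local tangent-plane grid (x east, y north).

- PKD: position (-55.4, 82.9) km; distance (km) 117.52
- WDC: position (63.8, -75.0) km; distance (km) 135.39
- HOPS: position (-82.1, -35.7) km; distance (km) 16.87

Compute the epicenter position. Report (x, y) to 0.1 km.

Circle about each station: (x + 55.4)² + (y − 82.9)² = 117.52²; (x − 63.8)² + (y + 75.0)² = 135.39²; (x + 82.1)² + (y + 35.7)² = 16.87².
Subtracting pairs of circle equations eliminates x²+y² and gives linear equations (the radical axes):
238.4 x − 315.8 y = -4765.63
-53.4 x − 237.2 y = 11599.68
Solving the 2×2 system: x ≈ -65.3, y ≈ -34.2 km.

(-65.3, -34.2)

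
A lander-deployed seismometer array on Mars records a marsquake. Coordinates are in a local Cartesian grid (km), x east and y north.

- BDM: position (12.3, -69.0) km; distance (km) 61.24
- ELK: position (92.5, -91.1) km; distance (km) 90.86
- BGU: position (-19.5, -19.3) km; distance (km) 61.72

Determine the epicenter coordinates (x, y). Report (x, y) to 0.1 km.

Circle about each station: (x − 12.3)² + (y + 69.0)² = 61.24²; (x − 92.5)² + (y + 91.1)² = 90.86²; (x + 19.5)² + (y + 19.3)² = 61.72².
Subtracting pairs of circle equations eliminates x²+y² and gives linear equations (the radical axes):
160.4 x − 44.2 y = 7437.97
-63.6 x + 99.4 y = -4218.57
Solving the 2×2 system: x ≈ 42.1, y ≈ -15.5 km.

(42.1, -15.5)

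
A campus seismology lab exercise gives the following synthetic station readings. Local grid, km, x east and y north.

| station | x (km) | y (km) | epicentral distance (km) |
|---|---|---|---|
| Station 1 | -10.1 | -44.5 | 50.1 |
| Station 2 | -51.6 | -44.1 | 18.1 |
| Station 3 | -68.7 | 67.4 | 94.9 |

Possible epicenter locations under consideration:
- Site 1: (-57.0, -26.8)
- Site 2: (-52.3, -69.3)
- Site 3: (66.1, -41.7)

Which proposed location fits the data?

Site 1

For each candidate, compare |candidate − station| to the reported distance:
Site 1: residuals Station 1 0.0, Station 2 0.0, Station 3 0.0 → max 0.0 km
Site 2: residuals Station 1 1.2, Station 2 7.1, Station 3 42.8 → max 42.8 km
Site 3: residuals Station 1 26.2, Station 2 99.6, Station 3 78.5 → max 99.6 km
Only Site 1 has all residuals ≈ 0.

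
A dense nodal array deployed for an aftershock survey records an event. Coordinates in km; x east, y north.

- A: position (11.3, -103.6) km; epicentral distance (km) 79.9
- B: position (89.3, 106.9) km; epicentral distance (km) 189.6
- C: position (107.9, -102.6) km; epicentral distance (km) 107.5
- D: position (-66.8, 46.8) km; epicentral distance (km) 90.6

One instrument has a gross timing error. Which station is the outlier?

C

Solve using three stations at a time. Using A, B, D (subtract circle equations pairwise → linear system) gives (x, y) ≈ (-33.6, -37.5).
Distances from that point to each station vs reported:
  A: calculated 79.9 vs reported 79.9 → residual 0.0 km
  B: calculated 189.6 vs reported 189.6 → residual 0.0 km
  C: calculated 155.7 vs reported 107.5 → residual 48.2 km
  D: calculated 90.6 vs reported 90.6 → residual 0.0 km
A, B, D are mutually consistent (residuals ≈ 0); C is off by 48.2 km.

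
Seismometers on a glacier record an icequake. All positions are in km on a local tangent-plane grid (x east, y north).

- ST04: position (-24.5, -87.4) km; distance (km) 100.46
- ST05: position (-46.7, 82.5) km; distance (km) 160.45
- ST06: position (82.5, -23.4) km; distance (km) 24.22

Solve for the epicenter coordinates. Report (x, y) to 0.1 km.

Circle about each station: (x + 24.5)² + (y + 87.4)² = 100.46²; (x + 46.7)² + (y − 82.5)² = 160.45²; (x − 82.5)² + (y + 23.4)² = 24.22².
Subtracting the ST04 equation from the ST05 and ST06 equations removes the quadratic terms:
-44.4 x + 339.8 y = -14903.86
214.0 x + 128.0 y = 8620.40
Solving the 2×2 system: x ≈ 61.7, y ≈ -35.8 km.

61.7 km east, -35.8 km north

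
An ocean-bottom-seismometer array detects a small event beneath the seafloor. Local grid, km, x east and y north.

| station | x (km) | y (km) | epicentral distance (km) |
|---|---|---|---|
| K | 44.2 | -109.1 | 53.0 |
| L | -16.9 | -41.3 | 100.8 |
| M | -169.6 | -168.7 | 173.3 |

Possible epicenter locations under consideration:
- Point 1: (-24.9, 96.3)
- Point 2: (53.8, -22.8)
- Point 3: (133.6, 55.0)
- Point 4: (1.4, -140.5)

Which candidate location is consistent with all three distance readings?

Point 4

For each candidate, compare |candidate − station| to the reported distance:
Point 1: residuals K 163.7, L 37.0, M 128.6 → max 163.7 km
Point 2: residuals K 33.8, L 27.7, M 93.5 → max 93.5 km
Point 3: residuals K 133.9, L 77.9, M 203.5 → max 203.5 km
Point 4: residuals K 0.1, L 0.1, M 0.0 → max 0.1 km
Only Point 4 has all residuals ≈ 0.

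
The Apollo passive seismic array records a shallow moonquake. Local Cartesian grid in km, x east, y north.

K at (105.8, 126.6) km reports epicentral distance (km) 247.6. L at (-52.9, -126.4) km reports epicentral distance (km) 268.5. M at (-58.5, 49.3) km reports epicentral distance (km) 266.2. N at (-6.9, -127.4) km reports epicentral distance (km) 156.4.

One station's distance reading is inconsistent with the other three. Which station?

Solve using three stations at a time. Using K, M, N (subtract circle equations pairwise → linear system) gives (x, y) ≈ (149.3, -117.2).
Distances from that point to each station vs reported:
  K: calculated 247.7 vs reported 247.6 → residual 0.1 km
  L: calculated 202.4 vs reported 268.5 → residual 66.1 km
  M: calculated 266.3 vs reported 266.2 → residual 0.1 km
  N: calculated 156.5 vs reported 156.4 → residual 0.1 km
K, M, N are mutually consistent (residuals ≈ 0); L is off by 66.1 km.

L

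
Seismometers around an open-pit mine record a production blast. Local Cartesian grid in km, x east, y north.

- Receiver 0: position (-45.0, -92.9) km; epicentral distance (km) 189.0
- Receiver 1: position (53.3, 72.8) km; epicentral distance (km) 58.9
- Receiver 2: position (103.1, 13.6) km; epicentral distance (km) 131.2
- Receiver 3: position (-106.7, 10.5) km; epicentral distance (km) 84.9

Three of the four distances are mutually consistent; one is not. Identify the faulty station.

Solve using three stations at a time. Using Receiver 0, Receiver 1, Receiver 2 (subtract circle equations pairwise → linear system) gives (x, y) ≈ (-2.6, 91.3).
Distances from that point to each station vs reported:
  Receiver 0: calculated 189.0 vs reported 189.0 → residual 0.0 km
  Receiver 1: calculated 58.9 vs reported 58.9 → residual 0.0 km
  Receiver 2: calculated 131.2 vs reported 131.2 → residual 0.0 km
  Receiver 3: calculated 131.8 vs reported 84.9 → residual 46.9 km
Receiver 0, Receiver 1, Receiver 2 are mutually consistent (residuals ≈ 0); Receiver 3 is off by 46.9 km.

Receiver 3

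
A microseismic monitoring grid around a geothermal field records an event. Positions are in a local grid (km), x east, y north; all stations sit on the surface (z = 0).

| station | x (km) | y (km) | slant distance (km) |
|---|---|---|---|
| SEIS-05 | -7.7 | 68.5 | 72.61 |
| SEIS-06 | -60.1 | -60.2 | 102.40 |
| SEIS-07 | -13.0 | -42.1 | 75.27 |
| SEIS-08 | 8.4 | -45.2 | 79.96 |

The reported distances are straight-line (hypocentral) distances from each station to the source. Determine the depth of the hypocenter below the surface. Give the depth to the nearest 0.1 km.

Each station gives a sphere (x−x_i)² + (y−y_i)² + z² = d_i² (stations at z=0).
Subtracting the SEIS-05 sphere from SEIS-06 and SEIS-07: z² cancels, leaving linear equations in x and y:
-104.8 x − 257.4 y = -2729.04
-10.6 x − 221.2 y = -3203.49
Solving: x ≈ -10.801, y ≈ 15.000 km (keep extra digits for the depth step; rounded: -10.8, 15.0).
Then from the SEIS-05 sphere: z² = 72.61² − (x + 7.7)² − (y − 68.5)² with x = -10.801, y = 15.000, so z ≈ 48.993 ≈ 49.0 km.
Check against SEIS-08 (with the unrounded solution): distance 79.96 ≈ 79.96 km. ✓

49.0 km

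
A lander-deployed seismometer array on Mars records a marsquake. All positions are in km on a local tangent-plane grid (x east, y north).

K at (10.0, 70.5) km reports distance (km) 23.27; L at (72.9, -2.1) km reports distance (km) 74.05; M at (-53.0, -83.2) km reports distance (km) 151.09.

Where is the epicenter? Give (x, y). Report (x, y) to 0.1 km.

Circle about each station: (x − 10.0)² + (y − 70.5)² = 23.27²; (x − 72.9)² + (y + 2.1)² = 74.05²; (x + 53.0)² + (y + 83.2)² = 151.09².
Subtracting pairs of circle equations eliminates x²+y² and gives linear equations (the radical axes):
125.8 x − 145.2 y = -4693.34
-126.0 x − 307.4 y = -17625.71
Solving the 2×2 system: x ≈ 19.6, y ≈ 49.3 km.

19.6 km east, 49.3 km north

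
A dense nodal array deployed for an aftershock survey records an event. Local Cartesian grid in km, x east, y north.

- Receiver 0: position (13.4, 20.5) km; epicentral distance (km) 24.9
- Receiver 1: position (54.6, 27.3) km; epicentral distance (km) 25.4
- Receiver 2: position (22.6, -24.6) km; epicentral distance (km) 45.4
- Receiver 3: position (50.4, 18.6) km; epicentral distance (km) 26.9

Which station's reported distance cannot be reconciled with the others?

Solve using three stations at a time. Using Receiver 0, Receiver 1, Receiver 3 (subtract circle equations pairwise → linear system) gives (x, y) ≈ (31.4, 37.6).
Distances from that point to each station vs reported:
  Receiver 0: calculated 24.9 vs reported 24.9 → residual 0.0 km
  Receiver 1: calculated 25.4 vs reported 25.4 → residual 0.0 km
  Receiver 2: calculated 62.9 vs reported 45.4 → residual 17.5 km
  Receiver 3: calculated 26.9 vs reported 26.9 → residual 0.0 km
Receiver 0, Receiver 1, Receiver 3 are mutually consistent (residuals ≈ 0); Receiver 2 is off by 17.5 km.

Receiver 2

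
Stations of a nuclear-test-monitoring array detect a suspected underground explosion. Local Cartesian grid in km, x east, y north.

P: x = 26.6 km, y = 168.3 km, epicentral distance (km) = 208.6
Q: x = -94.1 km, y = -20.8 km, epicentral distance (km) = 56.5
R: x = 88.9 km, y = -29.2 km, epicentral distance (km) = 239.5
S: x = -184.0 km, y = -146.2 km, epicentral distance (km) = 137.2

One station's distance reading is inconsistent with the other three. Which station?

Solve using three stations at a time. Using Q, R, S (subtract circle equations pairwise → linear system) gives (x, y) ≈ (-150.1, -13.3).
Distances from that point to each station vs reported:
  P: calculated 253.3 vs reported 208.6 → residual 44.7 km
  Q: calculated 56.5 vs reported 56.5 → residual 0.0 km
  R: calculated 239.5 vs reported 239.5 → residual 0.0 km
  S: calculated 137.2 vs reported 137.2 → residual 0.0 km
Q, R, S are mutually consistent (residuals ≈ 0); P is off by 44.7 km.

P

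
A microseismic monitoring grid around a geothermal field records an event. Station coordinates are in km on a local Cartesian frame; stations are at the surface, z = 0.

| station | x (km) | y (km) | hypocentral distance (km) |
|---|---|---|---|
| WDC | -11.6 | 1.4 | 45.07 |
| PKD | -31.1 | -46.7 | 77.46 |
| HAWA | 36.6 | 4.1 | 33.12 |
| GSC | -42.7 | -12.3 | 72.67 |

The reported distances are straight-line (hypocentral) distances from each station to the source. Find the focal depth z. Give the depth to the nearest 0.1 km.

depth ≈ 29.7 km

Each station gives a sphere (x−x_i)² + (y−y_i)² + z² = d_i² (stations at z=0).
Subtracting the WDC sphere from PKD and HAWA: z² cancels, leaving linear equations in x and y:
-39.0 x − 96.2 y = -957.17
96.4 x + 5.4 y = 2154.22
Solving: x ≈ 22.296, y ≈ 0.911 km (keep extra digits for the depth step; rounded: 22.3, 0.9).
Then from the WDC sphere: z² = 45.07² − (x + 11.6)² − (y − 1.4)² with x = 22.296, y = 0.911, so z ≈ 29.701 ≈ 29.7 km.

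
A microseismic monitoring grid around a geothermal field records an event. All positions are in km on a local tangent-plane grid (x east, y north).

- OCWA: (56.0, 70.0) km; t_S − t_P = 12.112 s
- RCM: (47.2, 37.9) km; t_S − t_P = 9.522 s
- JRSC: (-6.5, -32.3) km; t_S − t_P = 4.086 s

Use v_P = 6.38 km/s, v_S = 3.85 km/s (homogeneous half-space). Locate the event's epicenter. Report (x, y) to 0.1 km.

x ≈ -34.9 km, y ≈ -4.6 km

Distance from S−P lag: d = Δt · v_P v_S / (v_P − v_S) = Δt · (6.38·3.85)/(6.38−3.85) ≈ 9.7087·Δt.
So d_OCWA = 117.59, d_RCM = 92.45, d_JRSC = 39.67 km.
Circle about each station: (x − 56.0)² + (y − 70.0)² = 117.59²; (x − 47.2)² + (y − 37.9)² = 92.45²; (x + 6.5)² + (y + 32.3)² = 39.67².
Subtracting the OCWA equation from the RCM and JRSC equations removes the quadratic terms:
-17.6 x − 64.2 y = 908.66
-125.0 x − 204.6 y = 5303.24
Solving the 2×2 system: x ≈ -34.9, y ≈ -4.6 km.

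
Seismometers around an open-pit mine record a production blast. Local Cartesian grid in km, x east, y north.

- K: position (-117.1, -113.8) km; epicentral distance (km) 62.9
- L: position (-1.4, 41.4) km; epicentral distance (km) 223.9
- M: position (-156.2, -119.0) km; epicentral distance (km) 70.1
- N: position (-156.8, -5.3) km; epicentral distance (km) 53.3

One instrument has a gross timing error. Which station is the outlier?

Solve using three stations at a time. Using K, M, N (subtract circle equations pairwise → linear system) gives (x, y) ≈ (-132.8, -52.9).
Distances from that point to each station vs reported:
  K: calculated 62.9 vs reported 62.9 → residual 0.0 km
  L: calculated 161.8 vs reported 223.9 → residual 62.1 km
  M: calculated 70.1 vs reported 70.1 → residual 0.0 km
  N: calculated 53.3 vs reported 53.3 → residual 0.0 km
K, M, N are mutually consistent (residuals ≈ 0); L is off by 62.1 km.

L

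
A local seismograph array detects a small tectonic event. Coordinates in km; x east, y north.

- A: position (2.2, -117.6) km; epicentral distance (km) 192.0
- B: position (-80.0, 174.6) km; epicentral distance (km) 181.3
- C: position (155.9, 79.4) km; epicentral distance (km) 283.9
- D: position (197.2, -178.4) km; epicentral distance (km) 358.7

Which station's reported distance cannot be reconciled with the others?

A

Solve using three stations at a time. Using B, C, D (subtract circle equations pairwise → linear system) gives (x, y) ≈ (-115.7, -3.1).
Distances from that point to each station vs reported:
  A: calculated 164.4 vs reported 192.0 → residual 27.6 km
  B: calculated 181.3 vs reported 181.3 → residual 0.0 km
  C: calculated 283.9 vs reported 283.9 → residual 0.0 km
  D: calculated 358.7 vs reported 358.7 → residual 0.0 km
B, C, D are mutually consistent (residuals ≈ 0); A is off by 27.6 km.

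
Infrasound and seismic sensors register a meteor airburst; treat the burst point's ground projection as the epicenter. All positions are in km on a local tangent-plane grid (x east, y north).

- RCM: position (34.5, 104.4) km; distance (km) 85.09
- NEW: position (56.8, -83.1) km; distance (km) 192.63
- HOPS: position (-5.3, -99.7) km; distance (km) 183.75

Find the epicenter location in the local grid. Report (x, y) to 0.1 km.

x ≈ -46.8 km, y ≈ 79.3 km

Circle about each station: (x − 34.5)² + (y − 104.4)² = 85.09²; (x − 56.8)² + (y + 83.1)² = 192.63²; (x + 5.3)² + (y + 99.7)² = 183.75².
Subtracting the RCM equation from the NEW and HOPS equations removes the quadratic terms:
44.6 x − 375.0 y = -31823.77
-79.6 x − 408.2 y = -28645.18
Solving the 2×2 system: x ≈ -46.8, y ≈ 79.3 km.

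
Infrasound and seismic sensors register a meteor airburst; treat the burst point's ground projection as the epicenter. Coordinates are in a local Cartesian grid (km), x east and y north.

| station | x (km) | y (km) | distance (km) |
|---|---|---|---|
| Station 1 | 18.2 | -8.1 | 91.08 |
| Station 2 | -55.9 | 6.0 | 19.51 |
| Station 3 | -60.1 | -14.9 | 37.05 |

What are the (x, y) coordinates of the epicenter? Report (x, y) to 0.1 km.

Circle about each station: (x − 18.2)² + (y + 8.1)² = 91.08²; (x + 55.9)² + (y − 6.0)² = 19.51²; (x + 60.1)² + (y + 14.9)² = 37.05².
Subtracting the Station 1 equation from the Station 2 and Station 3 equations removes the quadratic terms:
-148.2 x + 28.2 y = 10678.89
-156.6 x − 13.6 y = 10360.03
Solving the 2×2 system: x ≈ -68.0, y ≈ 21.3 km.

(-68.0, 21.3)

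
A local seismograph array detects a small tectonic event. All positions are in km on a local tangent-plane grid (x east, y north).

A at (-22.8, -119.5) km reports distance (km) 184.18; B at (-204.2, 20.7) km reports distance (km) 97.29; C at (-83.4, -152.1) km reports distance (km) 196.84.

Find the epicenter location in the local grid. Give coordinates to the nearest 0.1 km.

-109.5 km east, 43.0 km north

Circle about each station: (x + 22.8)² + (y + 119.5)² = 184.18²; (x + 204.2)² + (y − 20.7)² = 97.29²; (x + 83.4)² + (y + 152.1)² = 196.84².
Subtracting pairs of circle equations eliminates x²+y² and gives linear equations (the radical axes):
-362.8 x + 280.4 y = 51782.97
-121.2 x − 65.2 y = 10466.17
Solving the 2×2 system: x ≈ -109.5, y ≈ 43.0 km.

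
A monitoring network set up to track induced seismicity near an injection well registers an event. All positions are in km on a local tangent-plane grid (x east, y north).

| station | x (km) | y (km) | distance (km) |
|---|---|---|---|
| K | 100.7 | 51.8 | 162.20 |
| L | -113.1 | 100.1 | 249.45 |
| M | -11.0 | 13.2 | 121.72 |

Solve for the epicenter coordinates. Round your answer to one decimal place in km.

Circle about each station: (x − 100.7)² + (y − 51.8)² = 162.20²; (x + 113.1)² + (y − 100.1)² = 249.45²; (x + 11.0)² + (y − 13.2)² = 121.72².
Subtracting pairs of circle equations eliminates x²+y² and gives linear equations (the radical axes):
-427.6 x + 96.6 y = -25928.57
-223.4 x − 77.2 y = -1035.41
Solving the 2×2 system: x ≈ 38.5, y ≈ -98.0 km.
Check against K (with the unrounded x, y): √((x − 100.7)²+(y − 51.8)²) = 162.20 ≈ 162.20 km. ✓

38.5 km east, -98.0 km north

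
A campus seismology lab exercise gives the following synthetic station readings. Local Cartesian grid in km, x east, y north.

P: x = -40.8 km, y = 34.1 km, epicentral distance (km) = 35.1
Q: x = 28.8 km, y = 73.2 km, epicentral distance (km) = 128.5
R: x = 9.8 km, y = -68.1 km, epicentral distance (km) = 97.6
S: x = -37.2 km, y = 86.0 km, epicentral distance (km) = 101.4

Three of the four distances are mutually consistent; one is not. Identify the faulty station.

Solve using three stations at a time. Using Q, R, S (subtract circle equations pairwise → linear system) gives (x, y) ≈ (-68.8, -10.3).
Distances from that point to each station vs reported:
  P: calculated 52.5 vs reported 35.1 → residual 17.4 km
  Q: calculated 128.5 vs reported 128.5 → residual 0.0 km
  R: calculated 97.6 vs reported 97.6 → residual 0.0 km
  S: calculated 101.4 vs reported 101.4 → residual 0.0 km
Q, R, S are mutually consistent (residuals ≈ 0); P is off by 17.4 km.

P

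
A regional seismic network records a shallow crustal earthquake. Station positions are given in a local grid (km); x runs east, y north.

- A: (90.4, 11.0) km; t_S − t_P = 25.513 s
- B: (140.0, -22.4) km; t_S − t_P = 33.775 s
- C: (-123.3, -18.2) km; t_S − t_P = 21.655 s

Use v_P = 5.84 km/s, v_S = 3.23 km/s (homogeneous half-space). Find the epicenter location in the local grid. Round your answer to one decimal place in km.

Distance from S−P lag: d = Δt · v_P v_S / (v_P − v_S) = Δt · (5.84·3.23)/(5.84−3.23) ≈ 7.2273·Δt.
So d_A = 184.39, d_B = 244.10, d_C = 156.51 km.
Circle about each station: (x − 90.4)² + (y − 11.0)² = 184.39²; (x − 140.0)² + (y + 22.4)² = 244.10²; (x + 123.3)² + (y + 18.2)² = 156.51².
Subtracting the A equation from the B and C equations removes the quadratic terms:
99.2 x − 66.8 y = -13776.54
-427.4 x − 58.4 y = 16745.26
Solving the 2×2 system: x ≈ -56.0, y ≈ 123.1 km.

(-56.0, 123.1)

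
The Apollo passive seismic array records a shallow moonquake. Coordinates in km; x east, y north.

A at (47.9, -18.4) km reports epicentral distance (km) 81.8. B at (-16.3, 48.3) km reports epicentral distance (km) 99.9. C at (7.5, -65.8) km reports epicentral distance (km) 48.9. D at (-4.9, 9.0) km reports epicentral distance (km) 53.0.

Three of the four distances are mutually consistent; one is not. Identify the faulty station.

Solve using three stations at a time. Using A, C, D (subtract circle equations pairwise → linear system) gives (x, y) ≈ (-31.9, -36.7).
Distances from that point to each station vs reported:
  A: calculated 81.8 vs reported 81.8 → residual 0.0 km
  B: calculated 86.4 vs reported 99.9 → residual 13.5 km
  C: calculated 49.0 vs reported 48.9 → residual 0.1 km
  D: calculated 53.1 vs reported 53.0 → residual 0.1 km
A, C, D are mutually consistent (residuals ≈ 0); B is off by 13.5 km.

B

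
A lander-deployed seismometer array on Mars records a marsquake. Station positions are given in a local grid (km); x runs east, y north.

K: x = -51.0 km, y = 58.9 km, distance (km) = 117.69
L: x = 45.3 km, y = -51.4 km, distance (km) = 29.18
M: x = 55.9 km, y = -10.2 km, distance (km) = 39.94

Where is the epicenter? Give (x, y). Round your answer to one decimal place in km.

Circle about each station: (x + 51.0)² + (y − 58.9)² = 117.69²; (x − 45.3)² + (y + 51.4)² = 29.18²; (x − 55.9)² + (y + 10.2)² = 39.94².
Subtracting pairs of circle equations eliminates x²+y² and gives linear equations (the radical axes):
192.6 x − 220.6 y = 11623.30
213.8 x − 138.2 y = 9414.37
Solving the 2×2 system: x ≈ 22.9, y ≈ -32.7 km.
Check against K (with the unrounded x, y): √((x + 51.0)²+(y − 58.9)²) = 117.69 ≈ 117.69 km. ✓

x ≈ 22.9 km, y ≈ -32.7 km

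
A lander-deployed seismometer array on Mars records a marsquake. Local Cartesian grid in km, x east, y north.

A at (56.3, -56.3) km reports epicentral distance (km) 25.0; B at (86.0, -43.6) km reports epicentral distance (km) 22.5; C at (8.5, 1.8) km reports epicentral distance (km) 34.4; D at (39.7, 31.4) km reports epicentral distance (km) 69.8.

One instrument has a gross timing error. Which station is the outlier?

Solve using three stations at a time. Using A, B, D (subtract circle equations pairwise → linear system) gives (x, y) ≈ (66.0, -33.3).
Distances from that point to each station vs reported:
  A: calculated 25.0 vs reported 25.0 → residual 0.0 km
  B: calculated 22.5 vs reported 22.5 → residual 0.0 km
  C: calculated 67.4 vs reported 34.4 → residual 33.0 km
  D: calculated 69.8 vs reported 69.8 → residual 0.0 km
A, B, D are mutually consistent (residuals ≈ 0); C is off by 33.0 km.

C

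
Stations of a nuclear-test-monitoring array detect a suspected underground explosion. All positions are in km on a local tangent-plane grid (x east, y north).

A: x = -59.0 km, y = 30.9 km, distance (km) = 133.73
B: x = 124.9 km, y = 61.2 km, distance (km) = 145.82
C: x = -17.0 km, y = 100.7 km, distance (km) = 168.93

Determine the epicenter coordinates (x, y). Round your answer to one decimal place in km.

Circle about each station: (x + 59.0)² + (y − 30.9)² = 133.73²; (x − 124.9)² + (y − 61.2)² = 145.82²; (x + 17.0)² + (y − 100.7)² = 168.93².
Subtracting the A equation from the B and C equations removes the quadratic terms:
367.8 x + 60.6 y = 11529.88
84.0 x + 139.6 y = -4659.95
Solving the 2×2 system: x ≈ 40.9, y ≈ -58.0 km.

(40.9, -58.0)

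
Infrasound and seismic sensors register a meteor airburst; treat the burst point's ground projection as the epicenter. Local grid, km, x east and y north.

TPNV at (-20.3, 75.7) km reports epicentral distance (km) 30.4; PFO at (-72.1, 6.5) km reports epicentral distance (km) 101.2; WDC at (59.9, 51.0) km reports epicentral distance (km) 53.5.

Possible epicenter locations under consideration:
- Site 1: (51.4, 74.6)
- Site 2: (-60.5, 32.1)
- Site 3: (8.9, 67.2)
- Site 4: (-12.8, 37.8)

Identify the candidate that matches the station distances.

Site 3

For each candidate, compare |candidate − station| to the reported distance:
Site 1: residuals TPNV 41.3, PFO 39.8, WDC 28.4 → max 41.3 km
Site 2: residuals TPNV 28.9, PFO 73.1, WDC 68.4 → max 73.1 km
Site 3: residuals TPNV 0.0, PFO 0.0, WDC 0.0 → max 0.0 km
Site 4: residuals TPNV 8.2, PFO 34.1, WDC 20.4 → max 34.1 km
Only Site 3 has all residuals ≈ 0.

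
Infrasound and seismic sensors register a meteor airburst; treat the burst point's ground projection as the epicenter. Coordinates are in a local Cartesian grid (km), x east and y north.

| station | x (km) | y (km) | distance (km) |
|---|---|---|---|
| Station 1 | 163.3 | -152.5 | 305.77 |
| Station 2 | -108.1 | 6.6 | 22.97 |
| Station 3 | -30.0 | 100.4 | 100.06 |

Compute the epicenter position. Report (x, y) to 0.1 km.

Circle about each station: (x − 163.3)² + (y + 152.5)² = 305.77²; (x + 108.1)² + (y − 6.6)² = 22.97²; (x + 30.0)² + (y − 100.4)² = 100.06².
Subtracting pairs of circle equations eliminates x²+y² and gives linear equations (the radical axes):
-542.8 x + 318.2 y = 54773.70
-386.6 x + 505.8 y = 44540.31
Solving the 2×2 system: x ≈ -89.3, y ≈ 19.8 km.
Check against Station 1 (with the unrounded x, y): √((x − 163.3)²+(y + 152.5)²) = 305.77 ≈ 305.77 km. ✓

(-89.3, 19.8)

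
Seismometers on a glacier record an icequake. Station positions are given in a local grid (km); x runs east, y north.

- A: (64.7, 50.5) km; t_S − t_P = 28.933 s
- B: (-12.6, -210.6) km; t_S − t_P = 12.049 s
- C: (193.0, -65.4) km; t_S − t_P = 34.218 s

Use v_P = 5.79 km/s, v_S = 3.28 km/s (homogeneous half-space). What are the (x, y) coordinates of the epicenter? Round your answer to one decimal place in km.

Distance from S−P lag: d = Δt · v_P v_S / (v_P − v_S) = Δt · (5.79·3.28)/(5.79−3.28) ≈ 7.5662·Δt.
So d_A = 218.91, d_B = 91.17, d_C = 258.90 km.
Circle about each station: (x − 64.7)² + (y − 50.5)² = 218.91²; (x + 12.6)² + (y + 210.6)² = 91.17²; (x − 193.0)² + (y + 65.4)² = 258.90².
Subtracting the A equation from the B and C equations removes the quadratic terms:
-154.6 x − 522.2 y = 77384.40
256.6 x − 231.8 y = 15682.20
Solving the 2×2 system: x ≈ -57.4, y ≈ -131.2 km.
Check against A (with the unrounded x, y): √((x − 64.7)²+(y − 50.5)²) = 218.91 ≈ 218.91 km. ✓

x ≈ -57.4 km, y ≈ -131.2 km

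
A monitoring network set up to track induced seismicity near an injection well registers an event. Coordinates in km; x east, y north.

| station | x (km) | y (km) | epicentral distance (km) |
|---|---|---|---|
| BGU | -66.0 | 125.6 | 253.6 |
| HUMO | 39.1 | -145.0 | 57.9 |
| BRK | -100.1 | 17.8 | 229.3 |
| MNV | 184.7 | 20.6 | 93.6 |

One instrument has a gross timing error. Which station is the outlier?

HUMO

Solve using three stations at a time. Using BGU, BRK, MNV (subtract circle equations pairwise → linear system) gives (x, y) ≈ (119.9, -46.9).
Distances from that point to each station vs reported:
  BGU: calculated 253.6 vs reported 253.6 → residual 0.0 km
  HUMO: calculated 127.1 vs reported 57.9 → residual 69.2 km
  BRK: calculated 229.3 vs reported 229.3 → residual 0.0 km
  MNV: calculated 93.6 vs reported 93.6 → residual 0.0 km
BGU, BRK, MNV are mutually consistent (residuals ≈ 0); HUMO is off by 69.2 km.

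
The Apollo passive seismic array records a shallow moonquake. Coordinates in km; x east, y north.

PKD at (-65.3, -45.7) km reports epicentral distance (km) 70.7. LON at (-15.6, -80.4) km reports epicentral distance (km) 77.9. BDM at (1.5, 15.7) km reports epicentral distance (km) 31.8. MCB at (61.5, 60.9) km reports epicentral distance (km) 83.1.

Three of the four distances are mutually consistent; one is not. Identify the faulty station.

Solve using three stations at a time. Using LON, BDM, MCB (subtract circle equations pairwise → linear system) gives (x, y) ≈ (19.3, -10.7).
Distances from that point to each station vs reported:
  PKD: calculated 91.6 vs reported 70.7 → residual 20.9 km
  LON: calculated 77.9 vs reported 77.9 → residual 0.0 km
  BDM: calculated 31.9 vs reported 31.8 → residual 0.1 km
  MCB: calculated 83.1 vs reported 83.1 → residual 0.0 km
LON, BDM, MCB are mutually consistent (residuals ≈ 0); PKD is off by 20.9 km.

PKD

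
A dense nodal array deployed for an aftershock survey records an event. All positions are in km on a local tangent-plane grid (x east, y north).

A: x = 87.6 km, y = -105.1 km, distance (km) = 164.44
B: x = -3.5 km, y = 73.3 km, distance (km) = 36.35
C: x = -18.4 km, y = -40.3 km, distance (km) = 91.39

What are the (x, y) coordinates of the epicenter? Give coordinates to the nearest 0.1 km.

Circle about each station: (x − 87.6)² + (y + 105.1)² = 164.44²; (x + 3.5)² + (y − 73.3)² = 36.35²; (x + 18.4)² + (y + 40.3)² = 91.39².
Subtracting pairs of circle equations eliminates x²+y² and gives linear equations (the radical axes):
-182.2 x + 356.8 y = 12384.56
-212.0 x + 129.6 y = 1931.26
Solving the 2×2 system: x ≈ 17.6, y ≈ 43.7 km.

x ≈ 17.6 km, y ≈ 43.7 km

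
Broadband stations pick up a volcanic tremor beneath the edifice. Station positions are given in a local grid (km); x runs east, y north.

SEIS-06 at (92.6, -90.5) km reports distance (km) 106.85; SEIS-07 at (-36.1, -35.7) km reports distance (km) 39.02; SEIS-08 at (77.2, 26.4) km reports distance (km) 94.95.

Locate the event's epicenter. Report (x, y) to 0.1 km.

Circle about each station: (x − 92.6)² + (y + 90.5)² = 106.85²; (x + 36.1)² + (y + 35.7)² = 39.02²; (x − 77.2)² + (y − 26.4)² = 94.95².
Subtracting the SEIS-06 equation from the SEIS-07 and SEIS-08 equations removes the quadratic terms:
-257.4 x + 109.6 y = -4292.95
-30.8 x + 233.8 y = -7706.79
Solving the 2×2 system: x ≈ 2.8, y ≈ -32.6 km.
Check against SEIS-06 (with the unrounded x, y): √((x − 92.6)²+(y + 90.5)²) = 106.85 ≈ 106.85 km. ✓

x ≈ 2.8 km, y ≈ -32.6 km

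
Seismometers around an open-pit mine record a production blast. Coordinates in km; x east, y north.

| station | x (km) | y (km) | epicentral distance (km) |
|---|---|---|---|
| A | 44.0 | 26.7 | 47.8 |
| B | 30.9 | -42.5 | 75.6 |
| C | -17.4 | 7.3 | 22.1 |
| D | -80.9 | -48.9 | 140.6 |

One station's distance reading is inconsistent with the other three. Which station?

D

Solve using three stations at a time. Using A, B, C (subtract circle equations pairwise → linear system) gives (x, y) ≈ (-3.8, 24.7).
Distances from that point to each station vs reported:
  A: calculated 47.8 vs reported 47.8 → residual 0.0 km
  B: calculated 75.6 vs reported 75.6 → residual 0.0 km
  C: calculated 22.1 vs reported 22.1 → residual 0.0 km
  D: calculated 106.6 vs reported 140.6 → residual 34.0 km
A, B, C are mutually consistent (residuals ≈ 0); D is off by 34.0 km.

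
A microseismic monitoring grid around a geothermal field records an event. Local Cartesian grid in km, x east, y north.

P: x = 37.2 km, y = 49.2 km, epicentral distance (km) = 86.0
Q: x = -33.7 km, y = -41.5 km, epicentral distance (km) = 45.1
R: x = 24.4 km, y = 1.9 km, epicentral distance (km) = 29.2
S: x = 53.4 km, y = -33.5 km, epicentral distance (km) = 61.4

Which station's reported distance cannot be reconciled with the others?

P

Solve using three stations at a time. Using Q, R, S (subtract circle equations pairwise → linear system) gives (x, y) ≈ (-2.8, -8.7).
Distances from that point to each station vs reported:
  P: calculated 70.4 vs reported 86.0 → residual 15.6 km
  Q: calculated 45.1 vs reported 45.1 → residual 0.0 km
  R: calculated 29.2 vs reported 29.2 → residual 0.0 km
  S: calculated 61.4 vs reported 61.4 → residual 0.0 km
Q, R, S are mutually consistent (residuals ≈ 0); P is off by 15.6 km.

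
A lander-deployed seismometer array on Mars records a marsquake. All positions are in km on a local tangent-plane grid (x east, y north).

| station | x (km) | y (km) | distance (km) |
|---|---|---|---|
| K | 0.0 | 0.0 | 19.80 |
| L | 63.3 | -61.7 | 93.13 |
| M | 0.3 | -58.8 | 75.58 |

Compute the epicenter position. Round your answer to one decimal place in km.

Circle about each station: x² + y² = 19.80²; (x − 63.3)² + (y + 61.7)² = 93.13²; (x − 0.3)² + (y + 58.8)² = 75.58².
Subtracting pairs of circle equations eliminates x²+y² and gives linear equations (the radical axes):
126.6 x − 123.4 y = -467.38
0.6 x − 117.6 y = -1862.77
Solving the 2×2 system: x ≈ 11.8, y ≈ 15.9 km.

11.8 km east, 15.9 km north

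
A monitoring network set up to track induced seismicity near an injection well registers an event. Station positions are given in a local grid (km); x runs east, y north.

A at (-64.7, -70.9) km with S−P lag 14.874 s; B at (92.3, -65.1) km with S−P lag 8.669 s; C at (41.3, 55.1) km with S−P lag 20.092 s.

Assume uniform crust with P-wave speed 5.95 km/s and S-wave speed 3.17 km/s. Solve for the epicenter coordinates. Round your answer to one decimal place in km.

Distance from S−P lag: d = Δt · v_P v_S / (v_P − v_S) = Δt · (5.95·3.17)/(5.95−3.17) ≈ 6.7847·Δt.
So d_A = 100.92, d_B = 58.82, d_C = 136.32 km.
Circle about each station: (x + 64.7)² + (y + 70.9)² = 100.92²; (x − 92.3)² + (y + 65.1)² = 58.82²; (x − 41.3)² + (y − 55.1)² = 136.32².
Subtracting pairs of circle equations eliminates x²+y² and gives linear equations (the radical axes):
314.0 x + 11.6 y = 10269.45
212.0 x + 252.0 y = -12869.50
Solving the 2×2 system: x ≈ 35.7, y ≈ -81.1 km.

x ≈ 35.7 km, y ≈ -81.1 km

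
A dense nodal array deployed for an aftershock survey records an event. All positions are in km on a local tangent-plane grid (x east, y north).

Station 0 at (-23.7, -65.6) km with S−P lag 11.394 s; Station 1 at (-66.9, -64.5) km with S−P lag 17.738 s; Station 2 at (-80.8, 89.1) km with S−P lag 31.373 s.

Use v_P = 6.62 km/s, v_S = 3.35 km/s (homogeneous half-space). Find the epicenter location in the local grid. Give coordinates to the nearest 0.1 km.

Distance from S−P lag: d = Δt · v_P v_S / (v_P − v_S) = Δt · (6.62·3.35)/(6.62−3.35) ≈ 6.7820·Δt.
So d_Station 0 = 77.27, d_Station 1 = 120.30, d_Station 2 = 212.77 km.
Circle about each station: (x + 23.7)² + (y + 65.6)² = 77.27²; (x + 66.9)² + (y + 64.5)² = 120.30²; (x + 80.8)² + (y − 89.1)² = 212.77².
Subtracting the Station 0 equation from the Station 1 and Station 2 equations removes the quadratic terms:
-86.4 x + 2.2 y = -4730.63
-114.2 x + 309.4 y = -29698.02
Solving the 2×2 system: x ≈ 52.8, y ≈ -76.5 km.
Check against Station 0 (with the unrounded x, y): √((x + 23.7)²+(y + 65.6)²) = 77.28 ≈ 77.27 km. ✓

x ≈ 52.8 km, y ≈ -76.5 km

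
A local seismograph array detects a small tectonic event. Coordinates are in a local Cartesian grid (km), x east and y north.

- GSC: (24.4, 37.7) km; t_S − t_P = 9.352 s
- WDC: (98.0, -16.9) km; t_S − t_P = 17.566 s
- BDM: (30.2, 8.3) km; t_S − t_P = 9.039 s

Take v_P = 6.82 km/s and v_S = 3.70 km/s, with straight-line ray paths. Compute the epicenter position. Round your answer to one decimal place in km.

(-42.7, 2.8)

Distance from S−P lag: d = Δt · v_P v_S / (v_P − v_S) = Δt · (6.82·3.70)/(6.82−3.70) ≈ 8.0878·Δt.
So d_GSC = 75.64, d_WDC = 142.07, d_BDM = 73.11 km.
Circle about each station: (x − 24.4)² + (y − 37.7)² = 75.64²; (x − 98.0)² + (y + 16.9)² = 142.07²; (x − 30.2)² + (y − 8.3)² = 73.11².
Subtracting pairs of circle equations eliminates x²+y² and gives linear equations (the radical axes):
147.2 x − 109.2 y = -6589.52
11.6 x − 58.8 y = -659.38
Solving the 2×2 system: x ≈ -42.7, y ≈ 2.8 km.
Check against GSC (with the unrounded x, y): √((x − 24.4)²+(y − 37.7)²) = 75.63 ≈ 75.64 km. ✓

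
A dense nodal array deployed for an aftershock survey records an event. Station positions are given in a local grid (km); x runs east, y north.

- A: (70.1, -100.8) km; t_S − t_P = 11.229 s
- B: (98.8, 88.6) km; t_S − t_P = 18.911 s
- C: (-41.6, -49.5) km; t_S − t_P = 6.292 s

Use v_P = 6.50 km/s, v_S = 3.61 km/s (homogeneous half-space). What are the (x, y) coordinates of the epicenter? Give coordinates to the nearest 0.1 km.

7.3 km east, -34.7 km north

Distance from S−P lag: d = Δt · v_P v_S / (v_P − v_S) = Δt · (6.50·3.61)/(6.50−3.61) ≈ 8.1194·Δt.
So d_A = 91.17, d_B = 153.55, d_C = 51.09 km.
Circle about each station: (x − 70.1)² + (y + 100.8)² = 91.17²; (x − 98.8)² + (y − 88.6)² = 153.55²; (x + 41.6)² + (y + 49.5)² = 51.09².
Subtracting the A equation from the B and C equations removes the quadratic terms:
57.4 x + 378.8 y = -12728.88
-223.4 x + 102.6 y = -5192.06
Solving the 2×2 system: x ≈ 7.3, y ≈ -34.7 km.
Check against A (with the unrounded x, y): √((x − 70.1)²+(y + 100.8)²) = 91.17 ≈ 91.17 km. ✓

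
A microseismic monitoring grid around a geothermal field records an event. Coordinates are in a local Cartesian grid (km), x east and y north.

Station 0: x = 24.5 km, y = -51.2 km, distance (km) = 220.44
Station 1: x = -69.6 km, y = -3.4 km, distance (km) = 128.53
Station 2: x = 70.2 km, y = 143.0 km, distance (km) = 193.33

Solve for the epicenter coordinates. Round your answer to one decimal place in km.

-121.0 km east, 114.4 km north

Circle about each station: (x − 24.5)² + (y + 51.2)² = 220.44²; (x + 69.6)² + (y + 3.4)² = 128.53²; (x − 70.2)² + (y − 143.0)² = 193.33².
Subtracting pairs of circle equations eliminates x²+y² and gives linear equations (the radical axes):
-188.2 x + 95.6 y = 33707.86
91.4 x + 388.4 y = 33372.65
Solving the 2×2 system: x ≈ -121.0, y ≈ 114.4 km.
Check against Station 0 (with the unrounded x, y): √((x − 24.5)²+(y + 51.2)²) = 220.43 ≈ 220.44 km. ✓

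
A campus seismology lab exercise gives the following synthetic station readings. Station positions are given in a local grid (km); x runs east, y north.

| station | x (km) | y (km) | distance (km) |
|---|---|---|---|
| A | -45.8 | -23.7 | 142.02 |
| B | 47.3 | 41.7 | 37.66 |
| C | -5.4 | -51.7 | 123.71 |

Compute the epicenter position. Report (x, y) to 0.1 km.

Circle about each station: (x + 45.8)² + (y + 23.7)² = 142.02²; (x − 47.3)² + (y − 41.7)² = 37.66²; (x + 5.4)² + (y + 51.7)² = 123.71².
Subtracting the A equation from the B and C equations removes the quadratic terms:
186.2 x + 130.8 y = 20068.25
80.8 x − 56.0 y = 4908.24
Solving the 2×2 system: x ≈ 84.1, y ≈ 33.7 km.

84.1 km east, 33.7 km north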